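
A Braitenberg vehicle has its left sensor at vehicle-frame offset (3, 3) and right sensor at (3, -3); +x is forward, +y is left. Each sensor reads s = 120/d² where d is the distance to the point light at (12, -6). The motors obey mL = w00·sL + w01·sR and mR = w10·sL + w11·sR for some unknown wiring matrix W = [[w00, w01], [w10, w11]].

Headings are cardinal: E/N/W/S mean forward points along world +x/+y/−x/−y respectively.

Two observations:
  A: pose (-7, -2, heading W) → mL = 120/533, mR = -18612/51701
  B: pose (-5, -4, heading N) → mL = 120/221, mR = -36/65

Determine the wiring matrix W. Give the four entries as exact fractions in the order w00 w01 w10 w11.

obs A: pose=(-7,-2,W) → sL=24/97, sR=120/533, mL=120/533, mR=-18612/51701
obs B: pose=(-5,-4,N) → sL=24/85, sR=120/221, mL=120/221, mR=-36/65
sensor matrix S = [[24/97, 120/533], [24/85, 120/221]]; det S = 62208/878917
solve [mL_A; mL_B] = S·[w00; w01] and [mR_A; mR_B] = S·[w10; w11]:
  w00 = 0, w01 = 1, w10 = -1, w11 = -1/2

0 1 -1 -1/2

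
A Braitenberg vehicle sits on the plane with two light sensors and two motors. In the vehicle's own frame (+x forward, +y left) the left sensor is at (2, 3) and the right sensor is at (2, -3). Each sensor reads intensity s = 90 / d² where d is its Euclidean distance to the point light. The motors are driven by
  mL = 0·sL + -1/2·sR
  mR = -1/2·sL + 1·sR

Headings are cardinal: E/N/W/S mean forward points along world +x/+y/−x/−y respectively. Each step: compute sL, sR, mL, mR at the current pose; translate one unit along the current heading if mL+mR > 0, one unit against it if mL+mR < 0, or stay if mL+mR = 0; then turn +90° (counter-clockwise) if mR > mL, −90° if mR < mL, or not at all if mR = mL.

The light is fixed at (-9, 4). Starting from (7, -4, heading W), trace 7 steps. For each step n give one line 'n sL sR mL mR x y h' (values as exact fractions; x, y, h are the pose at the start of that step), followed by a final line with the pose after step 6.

0 90/317 90/221 -45/221 18585/70057 7 -4 W
1 45/212 45/122 -45/244 6795/25864 6 -4 S
2 18/65 90/433 -45/433 1953/28145 6 -5 E
3 9/17 45/169 -45/338 9/5746 5 -5 N
4 90/313 90/193 -45/193 19485/60409 5 -6 W
5 9/40 45/122 -45/244 1251/4880 4 -6 S
6 90/289 90/421 -45/421 7065/121669 4 -7 E
final 3 -7 N

n=0: pose=(7,-4,W); sL=90/317, sR=90/221; mL=-45/221, mR=18585/70057; mL+mR=4320/70057 → advance +1; mR−mL=32850/70057 → turn +1·90°
n=1: pose=(6,-4,S); sL=45/212, sR=45/122; mL=-45/244, mR=6795/25864; mL+mR=2025/25864 → advance +1; mR−mL=11565/25864 → turn +1·90°
n=2: pose=(6,-5,E); sL=18/65, sR=90/433; mL=-45/433, mR=1953/28145; mL+mR=-972/28145 → advance -1; mR−mL=4878/28145 → turn +1·90°
n=3: pose=(5,-5,N); sL=9/17, sR=45/169; mL=-45/338, mR=9/5746; mL+mR=-378/2873 → advance -1; mR−mL=387/2873 → turn +1·90°
n=4: pose=(5,-6,W); sL=90/313, sR=90/193; mL=-45/193, mR=19485/60409; mL+mR=5400/60409 → advance +1; mR−mL=33570/60409 → turn +1·90°
n=5: pose=(4,-6,S); sL=9/40, sR=45/122; mL=-45/244, mR=1251/4880; mL+mR=351/4880 → advance +1; mR−mL=2151/4880 → turn +1·90°
n=6: pose=(4,-7,E); sL=90/289, sR=90/421; mL=-45/421, mR=7065/121669; mL+mR=-5940/121669 → advance -1; mR−mL=20070/121669 → turn +1·90°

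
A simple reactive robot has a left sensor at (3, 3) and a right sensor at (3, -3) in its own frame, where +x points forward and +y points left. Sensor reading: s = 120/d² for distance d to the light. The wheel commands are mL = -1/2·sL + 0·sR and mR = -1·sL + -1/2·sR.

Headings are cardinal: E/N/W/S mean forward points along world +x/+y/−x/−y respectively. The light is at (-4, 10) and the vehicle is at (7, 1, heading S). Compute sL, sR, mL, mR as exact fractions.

left sensor world pos  = (10, -2); dL² = 340
right sensor world pos = (4, -2); dR² = 208
sL = 120/340 = 6/17
sR = 120/208 = 15/26
mL = -1/2·sL + 0·sR = -3/17
mR = -1·sL + -1/2·sR = -567/884

6/17 15/26 -3/17 -567/884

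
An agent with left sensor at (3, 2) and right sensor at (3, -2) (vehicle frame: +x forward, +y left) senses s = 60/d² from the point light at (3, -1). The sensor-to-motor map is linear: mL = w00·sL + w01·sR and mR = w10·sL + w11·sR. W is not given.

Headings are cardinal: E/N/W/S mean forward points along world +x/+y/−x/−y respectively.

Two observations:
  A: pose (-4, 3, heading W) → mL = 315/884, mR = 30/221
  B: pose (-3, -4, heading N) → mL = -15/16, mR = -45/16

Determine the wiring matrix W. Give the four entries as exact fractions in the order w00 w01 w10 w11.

obs A: pose=(-4,3,W) → sL=15/26, sR=15/34, mL=315/884, mR=30/221
obs B: pose=(-3,-4,N) → sL=15/16, sR=15/4, mL=-15/16, mR=-45/16
sensor matrix S = [[15/26, 15/34], [15/16, 15/4]]; det S = 12375/7072
solve [mL_A; mL_B] = S·[w00; w01] and [mR_A; mR_B] = S·[w10; w11]:
  w00 = 1, w01 = -1/2, w10 = 1, w11 = -1

1 -1/2 1 -1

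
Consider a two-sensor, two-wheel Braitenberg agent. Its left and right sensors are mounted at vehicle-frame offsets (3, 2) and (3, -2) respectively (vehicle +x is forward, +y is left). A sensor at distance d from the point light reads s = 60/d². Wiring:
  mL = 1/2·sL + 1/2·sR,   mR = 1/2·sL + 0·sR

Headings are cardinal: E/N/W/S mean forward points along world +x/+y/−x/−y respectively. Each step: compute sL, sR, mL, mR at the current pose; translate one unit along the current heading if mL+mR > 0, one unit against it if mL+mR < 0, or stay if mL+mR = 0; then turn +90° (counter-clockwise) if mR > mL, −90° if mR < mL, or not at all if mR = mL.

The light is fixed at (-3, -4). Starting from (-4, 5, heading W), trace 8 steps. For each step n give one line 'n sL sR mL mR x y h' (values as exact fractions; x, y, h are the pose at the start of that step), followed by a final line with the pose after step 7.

0 12/13 60/137 1212/1781 6/13 -4 5 W
1 3/8 5/12 19/48 3/16 -5 5 N
2 12/29 12/13 252/377 6/29 -5 6 E
3 6/5 30/29 162/145 3/5 -4 6 S
4 12/13 60/137 1212/1781 6/13 -4 5 W
5 3/8 5/12 19/48 3/16 -5 5 N
6 12/29 12/13 252/377 6/29 -5 6 E
7 6/5 30/29 162/145 3/5 -4 6 S
final -4 5 W

n=0: pose=(-4,5,W); sL=12/13, sR=60/137; mL=1212/1781, mR=6/13; mL+mR=2034/1781 → advance +1; mR−mL=-30/137 → turn -1·90°
n=1: pose=(-5,5,N); sL=3/8, sR=5/12; mL=19/48, mR=3/16; mL+mR=7/12 → advance +1; mR−mL=-5/24 → turn -1·90°
n=2: pose=(-5,6,E); sL=12/29, sR=12/13; mL=252/377, mR=6/29; mL+mR=330/377 → advance +1; mR−mL=-6/13 → turn -1·90°
n=3: pose=(-4,6,S); sL=6/5, sR=30/29; mL=162/145, mR=3/5; mL+mR=249/145 → advance +1; mR−mL=-15/29 → turn -1·90°
n=4: pose=(-4,5,W); sL=12/13, sR=60/137; mL=1212/1781, mR=6/13; mL+mR=2034/1781 → advance +1; mR−mL=-30/137 → turn -1·90°
n=5: pose=(-5,5,N); sL=3/8, sR=5/12; mL=19/48, mR=3/16; mL+mR=7/12 → advance +1; mR−mL=-5/24 → turn -1·90°
n=6: pose=(-5,6,E); sL=12/29, sR=12/13; mL=252/377, mR=6/29; mL+mR=330/377 → advance +1; mR−mL=-6/13 → turn -1·90°
n=7: pose=(-4,6,S); sL=6/5, sR=30/29; mL=162/145, mR=3/5; mL+mR=249/145 → advance +1; mR−mL=-15/29 → turn -1·90°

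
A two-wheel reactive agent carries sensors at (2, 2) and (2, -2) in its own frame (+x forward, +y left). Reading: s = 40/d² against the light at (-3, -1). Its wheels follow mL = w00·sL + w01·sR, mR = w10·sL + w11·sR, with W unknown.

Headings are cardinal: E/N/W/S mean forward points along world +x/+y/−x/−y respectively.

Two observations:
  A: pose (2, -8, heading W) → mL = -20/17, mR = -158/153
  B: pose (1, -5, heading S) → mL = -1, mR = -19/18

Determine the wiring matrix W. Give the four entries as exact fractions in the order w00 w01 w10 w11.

0 -1 -1 -1/2

obs A: pose=(2,-8,W) → sL=4/9, sR=20/17, mL=-20/17, mR=-158/153
obs B: pose=(1,-5,S) → sL=5/9, sR=1, mL=-1, mR=-19/18
sensor matrix S = [[4/9, 20/17], [5/9, 1]]; det S = -32/153
solve [mL_A; mL_B] = S·[w00; w01] and [mR_A; mR_B] = S·[w10; w11]:
  w00 = 0, w01 = -1, w10 = -1, w11 = -1/2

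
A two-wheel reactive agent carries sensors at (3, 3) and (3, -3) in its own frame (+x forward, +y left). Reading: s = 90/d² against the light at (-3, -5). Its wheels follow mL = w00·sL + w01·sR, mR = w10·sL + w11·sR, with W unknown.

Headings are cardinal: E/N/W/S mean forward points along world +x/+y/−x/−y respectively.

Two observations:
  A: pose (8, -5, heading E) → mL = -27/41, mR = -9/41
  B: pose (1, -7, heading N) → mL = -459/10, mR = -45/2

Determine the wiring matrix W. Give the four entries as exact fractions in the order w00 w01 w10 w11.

-1 -1/2 -1/2 0

obs A: pose=(8,-5,E) → sL=18/41, sR=18/41, mL=-27/41, mR=-9/41
obs B: pose=(1,-7,N) → sL=45, sR=9/5, mL=-459/10, mR=-45/2
sensor matrix S = [[18/41, 18/41], [45, 9/5]]; det S = -3888/205
solve [mL_A; mL_B] = S·[w00; w01] and [mR_A; mR_B] = S·[w10; w11]:
  w00 = -1, w01 = -1/2, w10 = -1/2, w11 = 0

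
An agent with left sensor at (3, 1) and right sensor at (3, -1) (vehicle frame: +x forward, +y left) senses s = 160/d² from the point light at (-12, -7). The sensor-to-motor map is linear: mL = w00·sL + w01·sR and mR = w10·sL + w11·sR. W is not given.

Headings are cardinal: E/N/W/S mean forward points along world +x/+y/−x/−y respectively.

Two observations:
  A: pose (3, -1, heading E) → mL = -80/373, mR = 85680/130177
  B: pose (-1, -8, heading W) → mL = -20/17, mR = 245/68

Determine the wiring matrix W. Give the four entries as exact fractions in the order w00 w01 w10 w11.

-1/2 0 1 1/2

obs A: pose=(3,-1,E) → sL=160/373, sR=160/349, mL=-80/373, mR=85680/130177
obs B: pose=(-1,-8,W) → sL=40/17, sR=5/2, mL=-20/17, mR=245/68
sensor matrix S = [[160/373, 160/349], [40/17, 5/2]]; det S = -14000/2213009
solve [mL_A; mL_B] = S·[w00; w01] and [mR_A; mR_B] = S·[w10; w11]:
  w00 = -1/2, w01 = 0, w10 = 1, w11 = 1/2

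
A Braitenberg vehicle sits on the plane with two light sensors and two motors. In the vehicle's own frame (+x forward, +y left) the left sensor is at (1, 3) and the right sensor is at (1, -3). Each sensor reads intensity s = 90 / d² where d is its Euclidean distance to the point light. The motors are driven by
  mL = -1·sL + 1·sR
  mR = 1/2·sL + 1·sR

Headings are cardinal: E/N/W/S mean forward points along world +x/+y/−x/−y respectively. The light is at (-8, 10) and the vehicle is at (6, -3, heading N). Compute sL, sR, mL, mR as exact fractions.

18/53 90/433 -3024/22949 8667/22949

left sensor world pos  = (3, -2); dL² = 265
right sensor world pos = (9, -2); dR² = 433
sL = 90/265 = 18/53
sR = 90/433 = 90/433
mL = -1·sL + 1·sR = -3024/22949
mR = 1/2·sL + 1·sR = 8667/22949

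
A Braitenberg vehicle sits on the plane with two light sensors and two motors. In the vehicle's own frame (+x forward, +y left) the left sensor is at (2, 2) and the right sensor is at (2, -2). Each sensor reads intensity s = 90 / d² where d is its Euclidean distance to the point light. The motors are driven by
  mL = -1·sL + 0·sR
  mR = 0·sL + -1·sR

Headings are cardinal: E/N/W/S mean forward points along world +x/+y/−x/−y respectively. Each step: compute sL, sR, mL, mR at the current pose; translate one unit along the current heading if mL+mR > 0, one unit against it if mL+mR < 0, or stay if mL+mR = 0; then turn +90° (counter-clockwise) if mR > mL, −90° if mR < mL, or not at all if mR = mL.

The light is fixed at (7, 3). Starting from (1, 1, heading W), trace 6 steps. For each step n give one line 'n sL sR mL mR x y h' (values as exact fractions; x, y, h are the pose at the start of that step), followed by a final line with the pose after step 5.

n=0: pose=(1,1,W); sL=9/8, sR=45/32; mL=-9/8, mR=-45/32; mL+mR=-81/32 → advance -1; mR−mL=-9/32 → turn -1·90°
n=1: pose=(2,1,N); sL=90/49, sR=10; mL=-90/49, mR=-10; mL+mR=-580/49 → advance -1; mR−mL=-400/49 → turn -1·90°
n=2: pose=(2,0,E); sL=9, sR=45/17; mL=-9, mR=-45/17; mL+mR=-198/17 → advance -1; mR−mL=108/17 → turn +1·90°
n=3: pose=(1,0,N); sL=18/13, sR=90/17; mL=-18/13, mR=-90/17; mL+mR=-1476/221 → advance -1; mR−mL=-864/221 → turn -1·90°
n=4: pose=(1,-1,E); sL=9/2, sR=45/26; mL=-9/2, mR=-45/26; mL+mR=-81/13 → advance -1; mR−mL=36/13 → turn +1·90°
n=5: pose=(0,-1,N); sL=18/17, sR=90/29; mL=-18/17, mR=-90/29; mL+mR=-2052/493 → advance -1; mR−mL=-1008/493 → turn -1·90°

0 9/8 45/32 -9/8 -45/32 1 1 W
1 90/49 10 -90/49 -10 2 1 N
2 9 45/17 -9 -45/17 2 0 E
3 18/13 90/17 -18/13 -90/17 1 0 N
4 9/2 45/26 -9/2 -45/26 1 -1 E
5 18/17 90/29 -18/17 -90/29 0 -1 N
final 0 -2 E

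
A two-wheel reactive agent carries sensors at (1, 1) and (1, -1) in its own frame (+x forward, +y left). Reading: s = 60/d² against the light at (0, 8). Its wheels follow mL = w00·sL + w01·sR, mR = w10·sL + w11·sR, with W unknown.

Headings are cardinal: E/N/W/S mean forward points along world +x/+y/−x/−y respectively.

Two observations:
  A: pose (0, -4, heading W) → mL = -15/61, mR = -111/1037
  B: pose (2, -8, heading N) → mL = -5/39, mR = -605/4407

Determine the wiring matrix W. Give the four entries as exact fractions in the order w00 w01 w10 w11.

0 -1/2 -1 1/2

obs A: pose=(0,-4,W) → sL=6/17, sR=30/61, mL=-15/61, mR=-111/1037
obs B: pose=(2,-8,N) → sL=30/113, sR=10/39, mL=-5/39, mR=-605/4407
sensor matrix S = [[6/17, 30/61], [30/113, 10/39]]; det S = -61040/1523353
solve [mL_A; mL_B] = S·[w00; w01] and [mR_A; mR_B] = S·[w10; w11]:
  w00 = 0, w01 = -1/2, w10 = -1, w11 = 1/2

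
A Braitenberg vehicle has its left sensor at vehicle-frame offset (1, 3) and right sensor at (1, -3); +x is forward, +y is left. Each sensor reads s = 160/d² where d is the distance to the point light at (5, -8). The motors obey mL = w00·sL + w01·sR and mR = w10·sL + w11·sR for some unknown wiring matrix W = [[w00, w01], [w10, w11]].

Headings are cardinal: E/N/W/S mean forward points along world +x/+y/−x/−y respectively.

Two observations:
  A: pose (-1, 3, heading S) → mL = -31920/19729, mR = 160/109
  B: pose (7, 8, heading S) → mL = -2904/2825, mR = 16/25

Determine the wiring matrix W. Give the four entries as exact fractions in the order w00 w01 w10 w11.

-1/2 -1 1 0

obs A: pose=(-1,3,S) → sL=160/109, sR=160/181, mL=-31920/19729, mR=160/109
obs B: pose=(7,8,S) → sL=16/25, sR=80/113, mL=-2904/2825, mR=16/25
sensor matrix S = [[160/109, 160/181], [16/25, 80/113]]; det S = 5277696/11146885
solve [mL_A; mL_B] = S·[w00; w01] and [mR_A; mR_B] = S·[w10; w11]:
  w00 = -1/2, w01 = -1, w10 = 1, w11 = 0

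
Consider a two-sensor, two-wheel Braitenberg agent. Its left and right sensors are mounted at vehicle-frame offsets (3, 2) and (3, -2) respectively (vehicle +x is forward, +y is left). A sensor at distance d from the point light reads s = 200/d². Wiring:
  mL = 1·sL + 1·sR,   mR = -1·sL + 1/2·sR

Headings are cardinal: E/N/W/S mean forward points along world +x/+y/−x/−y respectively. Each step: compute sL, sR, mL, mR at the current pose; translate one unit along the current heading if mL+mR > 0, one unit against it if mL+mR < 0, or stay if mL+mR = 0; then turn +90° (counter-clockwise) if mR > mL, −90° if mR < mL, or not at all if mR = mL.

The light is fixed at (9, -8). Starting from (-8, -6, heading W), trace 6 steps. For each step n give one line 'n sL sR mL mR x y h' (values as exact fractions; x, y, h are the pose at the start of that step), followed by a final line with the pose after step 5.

0 1/2 25/52 51/52 -27/104 -8 -6 W
1 8/17 200/281 5648/4777 -548/4777 -9 -6 N
2 4/5 100/113 952/565 -202/565 -9 -5 E
3 8/9 200/361 4688/3249 -1988/3249 -8 -5 S
4 1/2 25/52 51/52 -27/104 -8 -6 W
5 8/17 200/281 5648/4777 -548/4777 -9 -6 N
final -9 -5 E

n=0: pose=(-8,-6,W); sL=1/2, sR=25/52; mL=51/52, mR=-27/104; mL+mR=75/104 → advance +1; mR−mL=-129/104 → turn -1·90°
n=1: pose=(-9,-6,N); sL=8/17, sR=200/281; mL=5648/4777, mR=-548/4777; mL+mR=300/281 → advance +1; mR−mL=-6196/4777 → turn -1·90°
n=2: pose=(-9,-5,E); sL=4/5, sR=100/113; mL=952/565, mR=-202/565; mL+mR=150/113 → advance +1; mR−mL=-1154/565 → turn -1·90°
n=3: pose=(-8,-5,S); sL=8/9, sR=200/361; mL=4688/3249, mR=-1988/3249; mL+mR=300/361 → advance +1; mR−mL=-6676/3249 → turn -1·90°
n=4: pose=(-8,-6,W); sL=1/2, sR=25/52; mL=51/52, mR=-27/104; mL+mR=75/104 → advance +1; mR−mL=-129/104 → turn -1·90°
n=5: pose=(-9,-6,N); sL=8/17, sR=200/281; mL=5648/4777, mR=-548/4777; mL+mR=300/281 → advance +1; mR−mL=-6196/4777 → turn -1·90°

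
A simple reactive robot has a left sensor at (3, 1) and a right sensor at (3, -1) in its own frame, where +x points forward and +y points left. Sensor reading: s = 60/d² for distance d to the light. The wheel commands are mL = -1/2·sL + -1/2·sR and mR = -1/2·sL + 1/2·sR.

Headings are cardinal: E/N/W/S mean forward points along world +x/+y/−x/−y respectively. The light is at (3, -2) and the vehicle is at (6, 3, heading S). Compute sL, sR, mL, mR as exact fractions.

left sensor world pos  = (7, 0); dL² = 20
right sensor world pos = (5, 0); dR² = 8
sL = 60/20 = 3
sR = 60/8 = 15/2
mL = -1/2·sL + -1/2·sR = -21/4
mR = -1/2·sL + 1/2·sR = 9/4

3 15/2 -21/4 9/4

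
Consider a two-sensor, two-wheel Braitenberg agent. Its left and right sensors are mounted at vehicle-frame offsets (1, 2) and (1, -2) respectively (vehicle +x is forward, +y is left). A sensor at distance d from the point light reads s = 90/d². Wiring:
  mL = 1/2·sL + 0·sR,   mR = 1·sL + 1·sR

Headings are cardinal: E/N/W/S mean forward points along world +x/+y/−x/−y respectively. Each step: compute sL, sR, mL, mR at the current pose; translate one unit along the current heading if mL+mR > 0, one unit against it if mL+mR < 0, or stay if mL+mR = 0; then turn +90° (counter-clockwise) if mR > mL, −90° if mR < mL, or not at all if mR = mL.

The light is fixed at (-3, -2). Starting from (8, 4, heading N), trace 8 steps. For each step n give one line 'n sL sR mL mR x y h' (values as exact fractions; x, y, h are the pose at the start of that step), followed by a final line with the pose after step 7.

n=0: pose=(8,4,N); sL=9/13, sR=45/109; mL=9/26, mR=1566/1417; mL+mR=4113/2834 → advance +1; mR−mL=2151/2834 → turn +1·90°
n=1: pose=(8,5,W); sL=18/25, sR=90/181; mL=9/25, mR=5508/4525; mL+mR=7137/4525 → advance +1; mR−mL=3879/4525 → turn +1·90°
n=2: pose=(7,5,S); sL=1/2, sR=9/10; mL=1/4, mR=7/5; mL+mR=33/20 → advance +1; mR−mL=23/20 → turn +1·90°
n=3: pose=(7,4,E); sL=18/37, sR=90/137; mL=9/37, mR=5796/5069; mL+mR=7029/5069 → advance +1; mR−mL=4563/5069 → turn +1·90°
n=4: pose=(8,4,N); sL=9/13, sR=45/109; mL=9/26, mR=1566/1417; mL+mR=4113/2834 → advance +1; mR−mL=2151/2834 → turn +1·90°
n=5: pose=(8,5,W); sL=18/25, sR=90/181; mL=9/25, mR=5508/4525; mL+mR=7137/4525 → advance +1; mR−mL=3879/4525 → turn +1·90°
n=6: pose=(7,5,S); sL=1/2, sR=9/10; mL=1/4, mR=7/5; mL+mR=33/20 → advance +1; mR−mL=23/20 → turn +1·90°
n=7: pose=(7,4,E); sL=18/37, sR=90/137; mL=9/37, mR=5796/5069; mL+mR=7029/5069 → advance +1; mR−mL=4563/5069 → turn +1·90°

0 9/13 45/109 9/26 1566/1417 8 4 N
1 18/25 90/181 9/25 5508/4525 8 5 W
2 1/2 9/10 1/4 7/5 7 5 S
3 18/37 90/137 9/37 5796/5069 7 4 E
4 9/13 45/109 9/26 1566/1417 8 4 N
5 18/25 90/181 9/25 5508/4525 8 5 W
6 1/2 9/10 1/4 7/5 7 5 S
7 18/37 90/137 9/37 5796/5069 7 4 E
final 8 4 N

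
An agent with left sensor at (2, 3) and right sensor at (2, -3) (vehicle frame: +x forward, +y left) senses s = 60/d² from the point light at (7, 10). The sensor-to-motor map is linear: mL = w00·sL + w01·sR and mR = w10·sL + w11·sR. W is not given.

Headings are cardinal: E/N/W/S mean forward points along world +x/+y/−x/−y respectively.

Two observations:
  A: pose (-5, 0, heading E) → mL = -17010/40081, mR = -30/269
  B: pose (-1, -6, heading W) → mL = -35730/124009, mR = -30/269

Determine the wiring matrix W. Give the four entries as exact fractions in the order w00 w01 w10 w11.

obs A: pose=(-5,0,E) → sL=60/149, sR=60/269, mL=-17010/40081, mR=-30/269
obs B: pose=(-1,-6,W) → sL=60/461, sR=60/269, mL=-35730/124009, mR=-30/269
sensor matrix S = [[60/149, 60/269], [60/461, 60/269]]; det S = 1123200/18477341
solve [mL_A; mL_B] = S·[w00; w01] and [mR_A; mR_B] = S·[w10; w11]:
  w00 = -1/2, w01 = -1, w10 = 0, w11 = -1/2

-1/2 -1 0 -1/2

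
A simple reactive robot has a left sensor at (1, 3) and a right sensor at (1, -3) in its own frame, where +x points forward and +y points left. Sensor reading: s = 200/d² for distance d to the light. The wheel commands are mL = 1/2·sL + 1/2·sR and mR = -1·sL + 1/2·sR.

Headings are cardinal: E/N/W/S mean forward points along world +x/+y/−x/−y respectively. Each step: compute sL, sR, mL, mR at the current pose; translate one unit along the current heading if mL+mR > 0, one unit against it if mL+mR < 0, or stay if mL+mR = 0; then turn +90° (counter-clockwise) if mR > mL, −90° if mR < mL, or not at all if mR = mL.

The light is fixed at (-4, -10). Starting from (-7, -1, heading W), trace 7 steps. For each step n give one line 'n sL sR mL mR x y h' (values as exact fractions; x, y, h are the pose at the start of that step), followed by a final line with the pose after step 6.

0 50/13 5/4 265/104 -335/104 -7 -1 W
1 8/5 200/101 904/505 -308/505 -6 -1 N
2 20/17 4 44/17 14/17 -6 0 E
3 40/17 200/97 3640/1649 -2180/1649 -5 0 S
4 5 50/37 235/74 -160/37 -5 -1 W
5 200/109 200/109 200/109 -100/109 -4 -1 N
6 20/17 4 44/17 14/17 -4 0 E
final -3 0 S

n=0: pose=(-7,-1,W); sL=50/13, sR=5/4; mL=265/104, mR=-335/104; mL+mR=-35/52 → advance -1; mR−mL=-75/13 → turn -1·90°
n=1: pose=(-6,-1,N); sL=8/5, sR=200/101; mL=904/505, mR=-308/505; mL+mR=596/505 → advance +1; mR−mL=-12/5 → turn -1·90°
n=2: pose=(-6,0,E); sL=20/17, sR=4; mL=44/17, mR=14/17; mL+mR=58/17 → advance +1; mR−mL=-30/17 → turn -1·90°
n=3: pose=(-5,0,S); sL=40/17, sR=200/97; mL=3640/1649, mR=-2180/1649; mL+mR=1460/1649 → advance +1; mR−mL=-60/17 → turn -1·90°
n=4: pose=(-5,-1,W); sL=5, sR=50/37; mL=235/74, mR=-160/37; mL+mR=-85/74 → advance -1; mR−mL=-15/2 → turn -1·90°
n=5: pose=(-4,-1,N); sL=200/109, sR=200/109; mL=200/109, mR=-100/109; mL+mR=100/109 → advance +1; mR−mL=-300/109 → turn -1·90°
n=6: pose=(-4,0,E); sL=20/17, sR=4; mL=44/17, mR=14/17; mL+mR=58/17 → advance +1; mR−mL=-30/17 → turn -1·90°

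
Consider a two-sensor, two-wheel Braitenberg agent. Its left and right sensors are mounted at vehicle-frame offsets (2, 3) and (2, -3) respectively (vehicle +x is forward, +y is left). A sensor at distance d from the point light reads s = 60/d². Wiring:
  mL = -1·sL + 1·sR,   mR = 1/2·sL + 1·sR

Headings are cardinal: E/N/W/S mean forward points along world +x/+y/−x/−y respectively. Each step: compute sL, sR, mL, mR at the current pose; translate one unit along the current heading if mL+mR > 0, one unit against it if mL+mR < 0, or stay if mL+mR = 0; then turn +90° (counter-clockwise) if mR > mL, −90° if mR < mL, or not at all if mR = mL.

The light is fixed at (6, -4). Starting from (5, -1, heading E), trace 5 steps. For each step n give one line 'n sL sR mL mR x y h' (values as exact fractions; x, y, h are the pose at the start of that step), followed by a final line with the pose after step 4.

n=0: pose=(5,-1,E); sL=60/37, sR=60; mL=2160/37, mR=2250/37; mL+mR=4410/37 → advance +1; mR−mL=90/37 → turn +1·90°
n=1: pose=(6,-1,N); sL=30/17, sR=30/17; mL=0, mR=45/17; mL+mR=45/17 → advance +1; mR−mL=45/17 → turn +1·90°
n=2: pose=(6,0,W); sL=12, sR=60/53; mL=-576/53, mR=378/53; mL+mR=-198/53 → advance -1; mR−mL=18 → turn +1·90°
n=3: pose=(7,0,S); sL=3, sR=15/2; mL=9/2, mR=9; mL+mR=27/2 → advance +1; mR−mL=9/2 → turn +1·90°
n=4: pose=(7,-1,E); sL=4/3, sR=20/3; mL=16/3, mR=22/3; mL+mR=38/3 → advance +1; mR−mL=2 → turn +1·90°

0 60/37 60 2160/37 2250/37 5 -1 E
1 30/17 30/17 0 45/17 6 -1 N
2 12 60/53 -576/53 378/53 6 0 W
3 3 15/2 9/2 9 7 0 S
4 4/3 20/3 16/3 22/3 7 -1 E
final 8 -1 N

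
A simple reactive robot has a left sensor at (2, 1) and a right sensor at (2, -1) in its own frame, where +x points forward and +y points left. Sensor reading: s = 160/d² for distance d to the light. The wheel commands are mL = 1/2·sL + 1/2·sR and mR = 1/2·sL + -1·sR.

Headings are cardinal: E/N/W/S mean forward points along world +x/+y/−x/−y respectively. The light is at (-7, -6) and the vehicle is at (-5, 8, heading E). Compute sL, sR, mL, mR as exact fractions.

left sensor world pos  = (-3, 9); dL² = 241
right sensor world pos = (-3, 7); dR² = 185
sL = 160/241 = 160/241
sR = 160/185 = 32/37
mL = 1/2·sL + 1/2·sR = 6816/8917
mR = 1/2·sL + -1·sR = -4752/8917

160/241 32/37 6816/8917 -4752/8917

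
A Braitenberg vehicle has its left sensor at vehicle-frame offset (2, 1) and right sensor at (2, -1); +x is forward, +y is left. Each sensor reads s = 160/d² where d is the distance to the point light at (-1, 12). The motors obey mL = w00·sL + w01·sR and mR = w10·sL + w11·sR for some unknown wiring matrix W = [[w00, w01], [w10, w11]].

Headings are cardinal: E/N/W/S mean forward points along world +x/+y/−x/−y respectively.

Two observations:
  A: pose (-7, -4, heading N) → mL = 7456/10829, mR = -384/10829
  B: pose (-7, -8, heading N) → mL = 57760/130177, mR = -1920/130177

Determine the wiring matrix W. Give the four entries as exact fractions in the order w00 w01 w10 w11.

obs A: pose=(-7,-4,N) → sL=32/49, sR=160/221, mL=7456/10829, mR=-384/10829
obs B: pose=(-7,-8,N) → sL=160/373, sR=160/349, mL=57760/130177, mR=-1920/130177
sensor matrix S = [[32/49, 160/221], [160/373, 160/349]]; det S = -15728640/1409686733
solve [mL_A; mL_B] = S·[w00; w01] and [mR_A; mR_B] = S·[w10; w11]:
  w00 = 1/2, w01 = 1/2, w10 = 1/2, w11 = -1/2

1/2 1/2 1/2 -1/2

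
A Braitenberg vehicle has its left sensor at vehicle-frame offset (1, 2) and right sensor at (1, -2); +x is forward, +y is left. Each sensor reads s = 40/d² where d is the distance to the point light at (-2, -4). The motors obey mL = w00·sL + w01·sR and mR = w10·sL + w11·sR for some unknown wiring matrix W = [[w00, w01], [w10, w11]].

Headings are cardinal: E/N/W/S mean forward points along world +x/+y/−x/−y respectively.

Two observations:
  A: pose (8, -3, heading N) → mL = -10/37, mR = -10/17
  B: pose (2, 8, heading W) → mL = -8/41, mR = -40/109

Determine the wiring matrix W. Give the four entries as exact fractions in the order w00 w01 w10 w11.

obs A: pose=(8,-3,N) → sL=10/17, sR=10/37, mL=-10/37, mR=-10/17
obs B: pose=(2,8,W) → sL=40/109, sR=8/41, mL=-8/41, mR=-40/109
sensor matrix S = [[10/17, 10/37], [40/109, 8/41]]; det S = 43840/2811001
solve [mL_A; mL_B] = S·[w00; w01] and [mR_A; mR_B] = S·[w10; w11]:
  w00 = 0, w01 = -1, w10 = -1, w11 = 0

0 -1 -1 0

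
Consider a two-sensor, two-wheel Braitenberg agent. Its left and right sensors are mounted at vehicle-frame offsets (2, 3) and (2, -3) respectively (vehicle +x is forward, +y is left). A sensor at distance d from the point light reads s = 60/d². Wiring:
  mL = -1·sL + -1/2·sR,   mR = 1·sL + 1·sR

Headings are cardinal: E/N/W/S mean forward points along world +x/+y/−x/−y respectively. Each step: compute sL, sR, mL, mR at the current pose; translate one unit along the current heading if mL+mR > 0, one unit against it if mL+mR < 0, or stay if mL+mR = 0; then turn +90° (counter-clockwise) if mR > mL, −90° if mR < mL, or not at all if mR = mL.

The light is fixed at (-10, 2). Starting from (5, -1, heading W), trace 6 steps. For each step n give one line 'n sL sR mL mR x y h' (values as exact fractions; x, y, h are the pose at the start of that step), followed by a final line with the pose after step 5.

0 12/41 60/169 -3258/6929 4488/6929 5 -1 W
1 30/157 30/73 -4545/11461 6900/11461 4 -1 S
2 60/257 12/61 -5202/15677 6744/15677 4 -2 E
3 15/37 15/82 -3015/6068 1785/3034 5 -2 N
4 12/41 60/169 -3258/6929 4488/6929 5 -1 W
5 30/157 30/73 -4545/11461 6900/11461 4 -1 S
final 4 -2 E

n=0: pose=(5,-1,W); sL=12/41, sR=60/169; mL=-3258/6929, mR=4488/6929; mL+mR=30/169 → advance +1; mR−mL=7746/6929 → turn +1·90°
n=1: pose=(4,-1,S); sL=30/157, sR=30/73; mL=-4545/11461, mR=6900/11461; mL+mR=15/73 → advance +1; mR−mL=11445/11461 → turn +1·90°
n=2: pose=(4,-2,E); sL=60/257, sR=12/61; mL=-5202/15677, mR=6744/15677; mL+mR=6/61 → advance +1; mR−mL=11946/15677 → turn +1·90°
n=3: pose=(5,-2,N); sL=15/37, sR=15/82; mL=-3015/6068, mR=1785/3034; mL+mR=15/164 → advance +1; mR−mL=6585/6068 → turn +1·90°
n=4: pose=(5,-1,W); sL=12/41, sR=60/169; mL=-3258/6929, mR=4488/6929; mL+mR=30/169 → advance +1; mR−mL=7746/6929 → turn +1·90°
n=5: pose=(4,-1,S); sL=30/157, sR=30/73; mL=-4545/11461, mR=6900/11461; mL+mR=15/73 → advance +1; mR−mL=11445/11461 → turn +1·90°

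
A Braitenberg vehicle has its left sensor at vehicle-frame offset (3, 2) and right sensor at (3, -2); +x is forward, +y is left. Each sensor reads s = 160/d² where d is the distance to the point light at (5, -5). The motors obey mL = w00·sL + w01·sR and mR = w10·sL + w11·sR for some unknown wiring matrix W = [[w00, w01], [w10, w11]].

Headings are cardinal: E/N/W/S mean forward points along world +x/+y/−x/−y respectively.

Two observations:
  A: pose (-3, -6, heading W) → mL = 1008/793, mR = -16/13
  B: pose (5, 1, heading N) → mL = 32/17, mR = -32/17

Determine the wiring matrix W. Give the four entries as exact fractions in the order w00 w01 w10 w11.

1/2 1/2 -1 0

obs A: pose=(-3,-6,W) → sL=16/13, sR=80/61, mL=1008/793, mR=-16/13
obs B: pose=(5,1,N) → sL=32/17, sR=32/17, mL=32/17, mR=-32/17
sensor matrix S = [[16/13, 80/61], [32/17, 32/17]]; det S = -2048/13481
solve [mL_A; mL_B] = S·[w00; w01] and [mR_A; mR_B] = S·[w10; w11]:
  w00 = 1/2, w01 = 1/2, w10 = -1, w11 = 0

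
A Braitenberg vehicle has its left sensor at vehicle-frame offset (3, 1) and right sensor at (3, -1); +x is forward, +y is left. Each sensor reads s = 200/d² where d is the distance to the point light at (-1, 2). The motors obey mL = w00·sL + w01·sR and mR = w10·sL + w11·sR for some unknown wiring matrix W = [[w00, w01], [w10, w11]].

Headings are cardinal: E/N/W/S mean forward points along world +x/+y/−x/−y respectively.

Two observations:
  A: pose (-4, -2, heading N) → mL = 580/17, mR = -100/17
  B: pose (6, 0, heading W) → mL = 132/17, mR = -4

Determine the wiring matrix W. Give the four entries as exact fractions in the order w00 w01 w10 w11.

obs A: pose=(-4,-2,N) → sL=200/17, sR=40, mL=580/17, mR=-100/17
obs B: pose=(6,0,W) → sL=8, sR=200/17, mL=132/17, mR=-4
sensor matrix S = [[200/17, 40], [8, 200/17]]; det S = -52480/289
solve [mL_A; mL_B] = S·[w00; w01] and [mR_A; mR_B] = S·[w10; w11]:
  w00 = -1/2, w01 = 1, w10 = -1/2, w11 = 0

-1/2 1 -1/2 0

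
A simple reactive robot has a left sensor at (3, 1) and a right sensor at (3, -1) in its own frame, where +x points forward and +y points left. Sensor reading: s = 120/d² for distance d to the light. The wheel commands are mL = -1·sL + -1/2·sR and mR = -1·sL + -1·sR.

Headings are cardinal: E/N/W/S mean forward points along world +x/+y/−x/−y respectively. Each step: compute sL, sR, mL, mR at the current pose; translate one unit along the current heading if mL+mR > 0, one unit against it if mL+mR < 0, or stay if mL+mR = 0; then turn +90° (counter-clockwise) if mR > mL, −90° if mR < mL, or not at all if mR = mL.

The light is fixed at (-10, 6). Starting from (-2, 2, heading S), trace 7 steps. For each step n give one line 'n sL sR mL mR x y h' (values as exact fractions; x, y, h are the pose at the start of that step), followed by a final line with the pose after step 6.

n=0: pose=(-2,2,S); sL=12/13, sR=60/49; mL=-978/637, mR=-1368/637; mL+mR=-2346/637 → advance -1; mR−mL=-30/49 → turn -1·90°
n=1: pose=(-2,3,W); sL=120/41, sR=120/29; mL=-5940/1189, mR=-8400/1189; mL+mR=-14340/1189 → advance -1; mR−mL=-60/29 → turn -1·90°
n=2: pose=(-1,3,N); sL=15/8, sR=6/5; mL=-99/40, mR=-123/40; mL+mR=-111/20 → advance -1; mR−mL=-3/5 → turn -1·90°
n=3: pose=(-1,2,E); sL=40/51, sR=120/169; mL=-9820/8619, mR=-12880/8619; mL+mR=-22700/8619 → advance -1; mR−mL=-60/169 → turn -1·90°
n=4: pose=(-2,2,S); sL=12/13, sR=60/49; mL=-978/637, mR=-1368/637; mL+mR=-2346/637 → advance -1; mR−mL=-30/49 → turn -1·90°
n=5: pose=(-2,3,W); sL=120/41, sR=120/29; mL=-5940/1189, mR=-8400/1189; mL+mR=-14340/1189 → advance -1; mR−mL=-60/29 → turn -1·90°
n=6: pose=(-1,3,N); sL=15/8, sR=6/5; mL=-99/40, mR=-123/40; mL+mR=-111/20 → advance -1; mR−mL=-3/5 → turn -1·90°

0 12/13 60/49 -978/637 -1368/637 -2 2 S
1 120/41 120/29 -5940/1189 -8400/1189 -2 3 W
2 15/8 6/5 -99/40 -123/40 -1 3 N
3 40/51 120/169 -9820/8619 -12880/8619 -1 2 E
4 12/13 60/49 -978/637 -1368/637 -2 2 S
5 120/41 120/29 -5940/1189 -8400/1189 -2 3 W
6 15/8 6/5 -99/40 -123/40 -1 3 N
final -1 2 E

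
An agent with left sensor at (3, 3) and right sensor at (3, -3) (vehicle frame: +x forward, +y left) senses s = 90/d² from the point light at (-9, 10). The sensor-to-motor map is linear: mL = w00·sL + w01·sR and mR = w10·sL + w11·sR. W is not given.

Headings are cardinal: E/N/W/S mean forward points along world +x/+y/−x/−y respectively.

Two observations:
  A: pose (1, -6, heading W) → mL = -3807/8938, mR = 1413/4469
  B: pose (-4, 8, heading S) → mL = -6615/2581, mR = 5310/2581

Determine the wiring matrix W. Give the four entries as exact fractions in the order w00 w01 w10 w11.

obs A: pose=(1,-6,W) → sL=9/41, sR=45/109, mL=-3807/8938, mR=1413/4469
obs B: pose=(-4,8,S) → sL=90/89, sR=90/29, mL=-6615/2581, mR=5310/2581
sensor matrix S = [[9/41, 45/109], [90/89, 90/29]]; det S = 3042360/11534489
solve [mL_A; mL_B] = S·[w00; w01] and [mR_A; mR_B] = S·[w10; w11]:
  w00 = -1, w01 = -1/2, w10 = 1/2, w11 = 1/2

-1 -1/2 1/2 1/2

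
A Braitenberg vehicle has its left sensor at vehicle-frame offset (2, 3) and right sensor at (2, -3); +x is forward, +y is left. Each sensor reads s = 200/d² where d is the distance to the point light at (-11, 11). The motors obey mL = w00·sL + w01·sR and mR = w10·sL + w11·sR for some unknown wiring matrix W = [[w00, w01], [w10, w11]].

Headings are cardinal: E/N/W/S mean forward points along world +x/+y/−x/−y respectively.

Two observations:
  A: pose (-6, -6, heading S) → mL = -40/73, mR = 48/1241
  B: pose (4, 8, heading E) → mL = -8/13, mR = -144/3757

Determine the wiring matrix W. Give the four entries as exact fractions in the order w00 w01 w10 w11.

0 -1 -1/2 1/2

obs A: pose=(-6,-6,S) → sL=8/17, sR=40/73, mL=-40/73, mR=48/1241
obs B: pose=(4,8,E) → sL=200/289, sR=8/13, mL=-8/13, mR=-144/3757
sensor matrix S = [[8/17, 40/73], [200/289, 8/13]]; det S = -24576/274261
solve [mL_A; mL_B] = S·[w00; w01] and [mR_A; mR_B] = S·[w10; w11]:
  w00 = 0, w01 = -1, w10 = -1/2, w11 = 1/2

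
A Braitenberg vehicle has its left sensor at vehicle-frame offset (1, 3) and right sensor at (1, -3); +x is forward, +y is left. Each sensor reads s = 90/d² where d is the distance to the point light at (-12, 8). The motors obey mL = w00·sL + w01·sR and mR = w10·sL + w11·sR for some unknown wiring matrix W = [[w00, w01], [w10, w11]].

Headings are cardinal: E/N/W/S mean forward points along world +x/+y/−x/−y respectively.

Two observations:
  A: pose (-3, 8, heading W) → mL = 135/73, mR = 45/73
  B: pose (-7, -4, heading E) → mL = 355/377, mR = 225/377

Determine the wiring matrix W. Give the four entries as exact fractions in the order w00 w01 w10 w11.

obs A: pose=(-3,8,W) → sL=90/73, sR=90/73, mL=135/73, mR=45/73
obs B: pose=(-7,-4,E) → sL=10/13, sR=10/29, mL=355/377, mR=225/377
sensor matrix S = [[90/73, 90/73], [10/13, 10/29]]; det S = -14400/27521
solve [mL_A; mL_B] = S·[w00; w01] and [mR_A; mR_B] = S·[w10; w11]:
  w00 = 1, w01 = 1/2, w10 = 1, w11 = -1/2

1 1/2 1 -1/2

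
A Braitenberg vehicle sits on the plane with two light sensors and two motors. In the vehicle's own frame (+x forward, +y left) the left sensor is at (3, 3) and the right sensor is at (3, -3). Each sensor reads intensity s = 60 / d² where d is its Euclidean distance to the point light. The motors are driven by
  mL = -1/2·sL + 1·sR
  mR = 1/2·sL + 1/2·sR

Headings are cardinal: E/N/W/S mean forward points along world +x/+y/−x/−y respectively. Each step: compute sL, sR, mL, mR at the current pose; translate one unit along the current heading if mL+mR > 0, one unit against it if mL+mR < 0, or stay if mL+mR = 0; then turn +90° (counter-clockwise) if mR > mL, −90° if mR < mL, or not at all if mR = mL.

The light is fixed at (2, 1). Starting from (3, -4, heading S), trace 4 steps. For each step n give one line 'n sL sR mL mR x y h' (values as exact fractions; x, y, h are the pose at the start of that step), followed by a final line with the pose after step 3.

n=0: pose=(3,-4,S); sL=3/4, sR=15/17; mL=69/136, mR=111/136; mL+mR=45/34 → advance +1; mR−mL=21/68 → turn +1·90°
n=1: pose=(3,-5,E); sL=12/5, sR=60/97; mL=-282/485, mR=732/485; mL+mR=90/97 → advance +1; mR−mL=1014/485 → turn +1·90°
n=2: pose=(4,-5,N); sL=6, sR=30/17; mL=-21/17, mR=66/17; mL+mR=45/17 → advance +1; mR−mL=87/17 → turn +1·90°
n=3: pose=(4,-4,W); sL=12/13, sR=12; mL=150/13, mR=84/13; mL+mR=18 → advance +1; mR−mL=-66/13 → turn -1·90°

0 3/4 15/17 69/136 111/136 3 -4 S
1 12/5 60/97 -282/485 732/485 3 -5 E
2 6 30/17 -21/17 66/17 4 -5 N
3 12/13 12 150/13 84/13 4 -4 W
final 3 -4 N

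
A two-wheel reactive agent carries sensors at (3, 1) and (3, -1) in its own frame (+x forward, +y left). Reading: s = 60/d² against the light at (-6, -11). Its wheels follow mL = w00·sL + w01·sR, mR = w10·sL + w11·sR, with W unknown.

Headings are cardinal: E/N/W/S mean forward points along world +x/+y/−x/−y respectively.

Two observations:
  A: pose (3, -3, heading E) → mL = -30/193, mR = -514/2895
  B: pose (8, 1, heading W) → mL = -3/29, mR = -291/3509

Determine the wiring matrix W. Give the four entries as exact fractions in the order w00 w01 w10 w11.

obs A: pose=(3,-3,E) → sL=4/15, sR=60/193, mL=-30/193, mR=-514/2895
obs B: pose=(8,1,W) → sL=30/121, sR=6/29, mL=-3/29, mR=-291/3509
sensor matrix S = [[4/15, 60/193], [30/121, 6/29]]; det S = -74176/3386185
solve [mL_A; mL_B] = S·[w00; w01] and [mR_A; mR_B] = S·[w10; w11]:
  w00 = 0, w01 = -1/2, w10 = 1/2, w11 = -1

0 -1/2 1/2 -1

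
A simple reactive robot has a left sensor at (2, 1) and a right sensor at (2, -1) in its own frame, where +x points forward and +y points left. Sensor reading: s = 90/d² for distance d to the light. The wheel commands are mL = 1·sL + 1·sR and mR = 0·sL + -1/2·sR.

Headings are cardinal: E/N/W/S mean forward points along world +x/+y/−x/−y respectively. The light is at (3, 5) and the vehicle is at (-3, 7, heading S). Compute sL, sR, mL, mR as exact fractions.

left sensor world pos  = (-2, 5); dL² = 25
right sensor world pos = (-4, 5); dR² = 49
sL = 90/25 = 18/5
sR = 90/49 = 90/49
mL = 1·sL + 1·sR = 1332/245
mR = 0·sL + -1/2·sR = -45/49

18/5 90/49 1332/245 -45/49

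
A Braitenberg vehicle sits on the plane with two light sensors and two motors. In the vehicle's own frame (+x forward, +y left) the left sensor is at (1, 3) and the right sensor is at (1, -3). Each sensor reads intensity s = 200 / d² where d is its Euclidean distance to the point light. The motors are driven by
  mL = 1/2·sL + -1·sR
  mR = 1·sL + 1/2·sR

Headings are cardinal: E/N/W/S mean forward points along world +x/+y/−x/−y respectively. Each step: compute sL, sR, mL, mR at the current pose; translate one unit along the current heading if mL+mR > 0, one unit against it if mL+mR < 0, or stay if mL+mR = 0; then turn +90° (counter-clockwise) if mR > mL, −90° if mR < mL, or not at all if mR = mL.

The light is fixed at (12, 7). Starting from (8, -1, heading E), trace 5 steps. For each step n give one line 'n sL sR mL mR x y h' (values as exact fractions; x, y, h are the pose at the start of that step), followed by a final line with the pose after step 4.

n=0: pose=(8,-1,E); sL=100/17, sR=20/13; mL=310/221, mR=1470/221; mL+mR=1780/221 → advance +1; mR−mL=1160/221 → turn +1·90°
n=1: pose=(9,-1,N); sL=40/17, sR=200/49; mL=-2420/833, mR=3660/833; mL+mR=1240/833 → advance +1; mR−mL=6080/833 → turn +1·90°
n=2: pose=(9,0,W); sL=50/29, sR=25/4; mL=-625/116, mR=1125/232; mL+mR=-125/232 → advance -1; mR−mL=2375/232 → turn +1·90°
n=3: pose=(10,0,S); sL=40/13, sR=200/89; mL=-820/1157, mR=4860/1157; mL+mR=4040/1157 → advance +1; mR−mL=5680/1157 → turn +1·90°
n=4: pose=(10,-1,E); sL=100/13, sR=100/61; mL=1750/793, mR=6750/793; mL+mR=8500/793 → advance +1; mR−mL=5000/793 → turn +1·90°

0 100/17 20/13 310/221 1470/221 8 -1 E
1 40/17 200/49 -2420/833 3660/833 9 -1 N
2 50/29 25/4 -625/116 1125/232 9 0 W
3 40/13 200/89 -820/1157 4860/1157 10 0 S
4 100/13 100/61 1750/793 6750/793 10 -1 E
final 11 -1 N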